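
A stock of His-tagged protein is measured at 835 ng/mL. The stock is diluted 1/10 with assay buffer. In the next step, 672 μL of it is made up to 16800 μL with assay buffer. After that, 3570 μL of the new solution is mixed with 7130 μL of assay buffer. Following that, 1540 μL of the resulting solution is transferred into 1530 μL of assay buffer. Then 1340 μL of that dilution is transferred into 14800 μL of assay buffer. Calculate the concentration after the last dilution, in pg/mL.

46.4 pg/mL

Overall dilution factor = 10 × 25 × 2.997 × 1.994 × 12.04 = 1.80 × 10⁴.
835 ng/mL / 1.80 × 10⁴ = 0.0464 ng/mL = 46.4 pg/mL.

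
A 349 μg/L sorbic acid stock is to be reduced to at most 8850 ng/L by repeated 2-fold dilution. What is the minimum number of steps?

6

Need 2ⁿ ≥ 39.4, so n ≥ log(39.4)/log(2) = 5.30.
Minimum whole steps: n = 6.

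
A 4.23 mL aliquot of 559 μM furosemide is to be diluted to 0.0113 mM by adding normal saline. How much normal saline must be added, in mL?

205 mL

0.0113 mM = 11.3 μM.
V₂ = C₁V₁/C₂ = 559 × 4.23 / 11.3 = 209 mL.
Diluent to add = V₂ − V₁ = 209 − 4.23 = 205 mL.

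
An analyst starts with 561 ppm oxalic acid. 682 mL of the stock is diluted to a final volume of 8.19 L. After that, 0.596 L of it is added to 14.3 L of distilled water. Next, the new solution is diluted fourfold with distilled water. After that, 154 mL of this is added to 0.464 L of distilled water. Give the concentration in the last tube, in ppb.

Overall dilution factor = 12.01 × 24.99 × 4 × 4.013 = 4818.
561 ppm / 4818 = 0.116 ppm = 116 ppb.

116 ppb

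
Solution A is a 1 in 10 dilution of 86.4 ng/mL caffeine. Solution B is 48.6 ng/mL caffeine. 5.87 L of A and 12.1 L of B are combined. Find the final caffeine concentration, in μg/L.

C_A = 86.4 ng/mL / 10 = 8.64 ng/mL.
C_mix = (C_A·V_A + C_B·V_B)/(V_A + V_B) = (8.64×5.87 + 48.6×12.1) / 17.97 = 35.5 ng/mL = 35.5 μg/L.

35.5 μg/L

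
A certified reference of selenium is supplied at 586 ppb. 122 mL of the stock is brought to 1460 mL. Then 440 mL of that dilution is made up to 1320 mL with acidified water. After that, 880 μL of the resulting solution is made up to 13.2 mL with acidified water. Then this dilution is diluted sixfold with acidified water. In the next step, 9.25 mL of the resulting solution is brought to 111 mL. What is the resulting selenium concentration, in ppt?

15.1 ppt

Overall dilution factor = 11.97 × 3 × 15 × 6 × 12 = 3.88 × 10⁴.
586 ppb / 3.88 × 10⁴ = 0.0151 ppb = 15.1 ppt.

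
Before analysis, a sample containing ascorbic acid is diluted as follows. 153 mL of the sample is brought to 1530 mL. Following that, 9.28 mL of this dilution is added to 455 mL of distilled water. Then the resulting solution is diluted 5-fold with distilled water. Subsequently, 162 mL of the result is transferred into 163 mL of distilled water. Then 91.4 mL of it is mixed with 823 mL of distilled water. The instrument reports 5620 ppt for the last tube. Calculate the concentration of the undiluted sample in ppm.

Overall dilution factor = 10 × 50.03 × 5 × 2.006 × 10.00 = 5.02 × 10⁴.
Original = 5620 ppt × 5.02 × 10⁴ = 2.82 × 10⁸ ppt = 282 ppm.

282 ppm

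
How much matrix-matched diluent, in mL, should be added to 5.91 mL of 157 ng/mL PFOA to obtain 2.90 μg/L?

2.90 μg/L = 2.90 ng/mL.
V₂ = C₁V₁/C₂ = 157 × 5.91 / 2.90 = 320 mL.
Diluent to add = V₂ − V₁ = 320 − 5.91 = 314 mL.

314 mL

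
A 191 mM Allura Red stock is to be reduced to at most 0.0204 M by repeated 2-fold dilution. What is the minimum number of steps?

4

Need 2ⁿ ≥ 9.36, so n ≥ log(9.36)/log(2) = 3.23.
Minimum whole steps: n = 4.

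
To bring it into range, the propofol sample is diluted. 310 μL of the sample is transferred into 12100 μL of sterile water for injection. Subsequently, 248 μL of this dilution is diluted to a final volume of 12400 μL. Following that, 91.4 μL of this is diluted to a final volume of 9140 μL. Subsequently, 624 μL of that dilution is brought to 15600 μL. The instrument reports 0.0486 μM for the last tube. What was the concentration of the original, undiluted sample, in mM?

Overall dilution factor = 40.03 × 50 × 100 × 25 = 5.00 × 10⁶.
Original = 0.0486 μM × 5.00 × 10⁶ = 2.43 × 10⁵ μM = 243 mM.

243 mM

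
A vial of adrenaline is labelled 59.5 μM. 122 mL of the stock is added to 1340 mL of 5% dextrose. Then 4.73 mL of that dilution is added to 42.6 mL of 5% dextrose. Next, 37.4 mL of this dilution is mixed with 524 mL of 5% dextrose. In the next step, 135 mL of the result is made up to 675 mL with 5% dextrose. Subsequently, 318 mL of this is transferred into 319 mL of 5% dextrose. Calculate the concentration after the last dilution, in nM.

3.30 nM

Overall dilution factor = 11.98 × 10.01 × 15.01 × 5 × 2.003 = 1.80 × 10⁴.
59.5 μM / 1.80 × 10⁴ = 3.30 × 10⁻³ μM = 3.30 nM.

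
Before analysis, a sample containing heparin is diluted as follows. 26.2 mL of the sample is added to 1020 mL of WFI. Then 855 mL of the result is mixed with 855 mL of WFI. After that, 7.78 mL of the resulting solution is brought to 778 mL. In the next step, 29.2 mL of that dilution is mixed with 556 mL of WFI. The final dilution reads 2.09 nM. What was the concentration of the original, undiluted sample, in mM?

0.335 mM

Overall dilution factor = 39.93 × 2 × 100 × 20.04 = 1.60 × 10⁵.
Original = 2.09 nM × 1.60 × 10⁵ = 3.35 × 10⁵ nM = 0.335 mM.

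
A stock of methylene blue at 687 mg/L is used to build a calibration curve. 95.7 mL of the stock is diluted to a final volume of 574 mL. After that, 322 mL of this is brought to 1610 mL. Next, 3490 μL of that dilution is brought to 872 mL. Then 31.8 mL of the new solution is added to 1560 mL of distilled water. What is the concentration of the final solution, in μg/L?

Overall dilution factor = 5.998 × 5 × 249.9 × 50.06 = 3.75 × 10⁵.
687 mg/L / 3.75 × 10⁵ = 1.83 × 10⁻³ mg/L = 1.83 μg/L.

1.83 μg/L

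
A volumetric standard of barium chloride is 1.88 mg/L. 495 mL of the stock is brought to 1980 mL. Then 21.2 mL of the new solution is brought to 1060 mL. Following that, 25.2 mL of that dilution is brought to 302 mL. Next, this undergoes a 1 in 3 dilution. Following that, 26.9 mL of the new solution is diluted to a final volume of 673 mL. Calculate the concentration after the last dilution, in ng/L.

10.5 ng/L

Overall dilution factor = 4 × 50 × 11.98 × 3 × 25.02 = 1.80 × 10⁵.
1.88 mg/L / 1.80 × 10⁵ = 1.05 × 10⁻⁵ mg/L = 10.5 ng/L.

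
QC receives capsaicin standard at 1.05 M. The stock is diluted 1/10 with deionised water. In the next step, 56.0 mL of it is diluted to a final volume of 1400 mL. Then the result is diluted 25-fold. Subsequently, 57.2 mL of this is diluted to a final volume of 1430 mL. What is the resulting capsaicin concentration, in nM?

Overall dilution factor = 10 × 25 × 25 × 25 = 1.56 × 10⁵.
1.05 M / 1.56 × 10⁵ = 6.72 × 10⁻⁶ M = 6720 nM.

6720 nM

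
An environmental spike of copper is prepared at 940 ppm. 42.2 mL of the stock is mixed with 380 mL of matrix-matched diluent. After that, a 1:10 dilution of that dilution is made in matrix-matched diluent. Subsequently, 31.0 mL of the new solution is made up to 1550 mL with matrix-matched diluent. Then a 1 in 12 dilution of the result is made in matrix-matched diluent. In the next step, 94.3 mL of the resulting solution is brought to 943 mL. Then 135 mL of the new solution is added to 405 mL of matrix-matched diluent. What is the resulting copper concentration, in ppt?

391 ppt

Overall dilution factor = 10.00 × 10 × 50 × 12 × 10 × 4 = 2.40 × 10⁶.
940 ppm / 2.40 × 10⁶ = 3.91 × 10⁻⁴ ppm = 391 ppt.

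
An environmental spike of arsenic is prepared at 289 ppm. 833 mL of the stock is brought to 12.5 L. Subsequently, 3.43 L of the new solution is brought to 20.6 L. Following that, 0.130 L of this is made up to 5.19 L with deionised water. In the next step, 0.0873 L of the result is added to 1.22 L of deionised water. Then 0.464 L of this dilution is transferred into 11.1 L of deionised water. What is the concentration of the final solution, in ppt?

Overall dilution factor = 15.01 × 6.006 × 39.92 × 14.97 × 24.92 = 1.34 × 10⁶.
289 ppm / 1.34 × 10⁶ = 2.15 × 10⁻⁴ ppm = 215 ppt.

215 ppt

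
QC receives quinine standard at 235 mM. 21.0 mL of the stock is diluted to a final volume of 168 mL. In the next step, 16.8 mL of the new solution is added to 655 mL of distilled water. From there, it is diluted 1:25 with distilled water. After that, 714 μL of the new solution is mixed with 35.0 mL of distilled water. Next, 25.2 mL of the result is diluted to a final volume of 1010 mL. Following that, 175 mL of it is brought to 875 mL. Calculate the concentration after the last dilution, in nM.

2.93 nM

Overall dilution factor = 8 × 39.99 × 25 × 50.02 × 40.08 × 5 = 8.02 × 10⁷.
235 mM / 8.02 × 10⁷ = 2.93 × 10⁻⁶ mM = 2.93 nM.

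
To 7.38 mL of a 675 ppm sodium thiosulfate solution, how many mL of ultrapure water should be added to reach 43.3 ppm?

108 mL

V₂ = C₁V₁/C₂ = 675 × 7.38 / 43.3 = 115 mL.
Diluent to add = V₂ − V₁ = 115 − 7.38 = 108 mL.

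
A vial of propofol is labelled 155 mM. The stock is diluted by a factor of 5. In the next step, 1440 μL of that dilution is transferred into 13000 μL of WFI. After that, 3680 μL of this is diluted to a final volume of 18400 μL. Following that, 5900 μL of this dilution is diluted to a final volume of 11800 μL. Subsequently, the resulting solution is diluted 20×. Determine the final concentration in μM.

Overall dilution factor = 5 × 10.03 × 5 × 2 × 20 = 1.00 × 10⁴.
155 mM / 1.00 × 10⁴ = 0.0155 mM = 15.5 μM.

15.5 μM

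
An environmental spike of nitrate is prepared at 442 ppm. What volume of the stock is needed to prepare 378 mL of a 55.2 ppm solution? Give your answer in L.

0.0472 L

V₁ = C₂V₂/C₁ = 55.2 × 378 / 442 = 47.2 mL = 0.0472 L.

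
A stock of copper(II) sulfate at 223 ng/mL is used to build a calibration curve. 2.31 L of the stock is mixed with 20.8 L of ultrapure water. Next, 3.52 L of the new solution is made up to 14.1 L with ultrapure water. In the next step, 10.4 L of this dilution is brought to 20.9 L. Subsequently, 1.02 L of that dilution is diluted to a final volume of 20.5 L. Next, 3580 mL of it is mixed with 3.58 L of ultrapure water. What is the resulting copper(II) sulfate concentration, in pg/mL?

68.9 pg/mL

Overall dilution factor = 10.00 × 4.006 × 2.010 × 20.10 × 2 = 3237.
223 ng/mL / 3237 = 0.0689 ng/mL = 68.9 pg/mL.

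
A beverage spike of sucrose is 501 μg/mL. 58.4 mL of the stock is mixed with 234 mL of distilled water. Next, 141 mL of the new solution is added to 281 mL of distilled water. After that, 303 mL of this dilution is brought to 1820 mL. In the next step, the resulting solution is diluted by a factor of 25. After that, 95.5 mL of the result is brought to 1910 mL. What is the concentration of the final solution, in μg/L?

11.1 μg/L

Overall dilution factor = 5.007 × 2.993 × 6.007 × 25 × 20 = 4.50 × 10⁴.
501 μg/mL / 4.50 × 10⁴ = 0.0111 μg/mL = 11.1 μg/L.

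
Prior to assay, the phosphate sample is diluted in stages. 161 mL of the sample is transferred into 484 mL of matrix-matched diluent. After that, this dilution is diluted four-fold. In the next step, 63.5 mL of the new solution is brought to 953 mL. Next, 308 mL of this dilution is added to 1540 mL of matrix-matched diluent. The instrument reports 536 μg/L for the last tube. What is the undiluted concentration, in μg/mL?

Overall dilution factor = 4.006 × 4 × 15.01 × 6 = 1443.
Original = 536 μg/L × 1443 = 7.73 × 10⁵ μg/L = 773 μg/mL.

773 μg/mL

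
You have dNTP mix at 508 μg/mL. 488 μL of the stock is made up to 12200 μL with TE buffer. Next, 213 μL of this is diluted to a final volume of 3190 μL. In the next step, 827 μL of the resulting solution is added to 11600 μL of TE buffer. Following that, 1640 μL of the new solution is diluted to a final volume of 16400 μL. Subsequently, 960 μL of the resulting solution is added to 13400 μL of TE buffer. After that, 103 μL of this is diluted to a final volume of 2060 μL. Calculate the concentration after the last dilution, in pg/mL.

Overall dilution factor = 25 × 14.98 × 15.03 × 10 × 14.96 × 20 = 1.68 × 10⁷.
508 μg/mL / 1.68 × 10⁷ = 3.02 × 10⁻⁵ μg/mL = 30.2 pg/mL.

30.2 pg/mL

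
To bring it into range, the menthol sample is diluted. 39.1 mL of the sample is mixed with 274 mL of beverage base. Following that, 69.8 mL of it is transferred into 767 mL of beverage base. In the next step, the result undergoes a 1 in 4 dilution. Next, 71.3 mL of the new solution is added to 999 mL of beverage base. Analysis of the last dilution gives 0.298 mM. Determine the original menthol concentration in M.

1.72 M

Overall dilution factor = 8.008 × 11.99 × 4 × 15.01 = 5764.
Original = 0.298 mM × 5764 = 1718 mM = 1.72 M.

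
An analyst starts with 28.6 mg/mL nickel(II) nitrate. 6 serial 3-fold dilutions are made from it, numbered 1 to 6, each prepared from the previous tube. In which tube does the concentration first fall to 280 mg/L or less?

tube 5

Tube n has concentration 28.6 mg/mL / 3ⁿ.
Need 3ⁿ ≥ 28.6 mg/mL / 280 mg/L = 102, so n ≥ 4.21.
First such tube: n = 5.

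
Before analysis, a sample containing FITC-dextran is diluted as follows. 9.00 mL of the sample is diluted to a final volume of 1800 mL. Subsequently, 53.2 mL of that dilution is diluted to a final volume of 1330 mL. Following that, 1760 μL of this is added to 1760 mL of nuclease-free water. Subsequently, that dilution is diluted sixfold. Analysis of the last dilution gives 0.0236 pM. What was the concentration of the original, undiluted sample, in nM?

709 nM

Overall dilution factor = 200 × 25 × 1001 × 6 = 3.00 × 10⁷.
Original = 0.0236 pM × 3.00 × 10⁷ = 7.09 × 10⁵ pM = 709 nM.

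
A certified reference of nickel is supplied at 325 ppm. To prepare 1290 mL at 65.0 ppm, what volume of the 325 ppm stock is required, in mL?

258 mL

V₁ = C₂V₂/C₁ = 65.0 × 1290 / 325 = 258 mL.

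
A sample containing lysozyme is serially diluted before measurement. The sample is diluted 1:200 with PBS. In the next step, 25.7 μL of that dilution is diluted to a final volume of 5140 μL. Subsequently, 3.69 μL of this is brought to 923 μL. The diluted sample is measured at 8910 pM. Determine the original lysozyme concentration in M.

0.0891 M

Overall dilution factor = 200 × 200 × 250.1 = 1.00 × 10⁷.
Original = 8910 pM × 1.00 × 10⁷ = 8.91 × 10¹⁰ pM = 0.0891 M.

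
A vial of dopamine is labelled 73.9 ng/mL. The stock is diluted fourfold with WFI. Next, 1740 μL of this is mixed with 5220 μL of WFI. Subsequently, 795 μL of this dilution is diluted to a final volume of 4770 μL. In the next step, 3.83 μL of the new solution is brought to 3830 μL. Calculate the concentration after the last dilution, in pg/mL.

Overall dilution factor = 4 × 4 × 6 × 1000 = 9.60 × 10⁴.
73.9 ng/mL / 9.60 × 10⁴ = 7.70 × 10⁻⁴ ng/mL = 0.770 pg/mL.

0.770 pg/mL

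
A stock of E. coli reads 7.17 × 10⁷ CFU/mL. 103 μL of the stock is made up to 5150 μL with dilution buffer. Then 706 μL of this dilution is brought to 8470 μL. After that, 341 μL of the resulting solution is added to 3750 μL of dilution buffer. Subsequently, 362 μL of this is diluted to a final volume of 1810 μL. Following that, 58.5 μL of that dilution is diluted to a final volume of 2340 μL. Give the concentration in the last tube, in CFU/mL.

Overall dilution factor = 50 × 12.00 × 12.00 × 5 × 40 = 1.44 × 10⁶.
7.17 × 10⁷ CFU/mL / 1.44 × 10⁶ = 49.8 CFU/mL.

49.8 CFU/mL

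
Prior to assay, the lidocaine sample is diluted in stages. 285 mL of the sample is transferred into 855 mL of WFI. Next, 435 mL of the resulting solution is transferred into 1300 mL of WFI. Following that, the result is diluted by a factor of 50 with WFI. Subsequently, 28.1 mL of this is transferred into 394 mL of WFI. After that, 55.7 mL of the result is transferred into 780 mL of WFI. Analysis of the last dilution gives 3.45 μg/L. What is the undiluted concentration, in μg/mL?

620 μg/mL

Overall dilution factor = 4 × 3.989 × 50 × 15.02 × 15.00 = 1.80 × 10⁵.
Original = 3.45 μg/L × 1.80 × 10⁵ = 6.20 × 10⁵ μg/L = 620 μg/mL.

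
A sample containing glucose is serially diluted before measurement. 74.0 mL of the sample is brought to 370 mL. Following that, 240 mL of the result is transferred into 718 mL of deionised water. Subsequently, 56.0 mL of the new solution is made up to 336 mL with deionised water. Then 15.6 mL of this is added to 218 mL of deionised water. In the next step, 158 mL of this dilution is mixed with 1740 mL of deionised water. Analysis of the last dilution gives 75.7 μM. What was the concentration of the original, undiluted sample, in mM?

1630 mM

Overall dilution factor = 5 × 3.992 × 6 × 14.97 × 12.01 = 2.15 × 10⁴.
Original = 75.7 μM × 2.15 × 10⁴ = 1.63 × 10⁶ μM = 1630 mM.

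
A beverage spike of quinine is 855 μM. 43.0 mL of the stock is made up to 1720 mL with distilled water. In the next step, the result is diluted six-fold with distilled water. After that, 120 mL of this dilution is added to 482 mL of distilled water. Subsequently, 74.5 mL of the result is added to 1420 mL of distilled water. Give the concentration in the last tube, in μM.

0.0354 μM

Overall dilution factor = 40 × 6 × 5.017 × 20.06 = 2.42 × 10⁴.
855 μM / 2.42 × 10⁴ = 0.0354 μM.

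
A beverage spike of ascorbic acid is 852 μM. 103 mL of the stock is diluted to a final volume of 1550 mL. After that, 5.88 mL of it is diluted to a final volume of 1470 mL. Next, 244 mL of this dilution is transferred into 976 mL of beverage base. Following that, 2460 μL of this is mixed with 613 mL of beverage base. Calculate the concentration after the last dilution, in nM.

Overall dilution factor = 15.05 × 250 × 5 × 250.2 = 4.71 × 10⁶.
852 μM / 4.71 × 10⁶ = 1.81 × 10⁻⁴ μM = 0.181 nM.

0.181 nM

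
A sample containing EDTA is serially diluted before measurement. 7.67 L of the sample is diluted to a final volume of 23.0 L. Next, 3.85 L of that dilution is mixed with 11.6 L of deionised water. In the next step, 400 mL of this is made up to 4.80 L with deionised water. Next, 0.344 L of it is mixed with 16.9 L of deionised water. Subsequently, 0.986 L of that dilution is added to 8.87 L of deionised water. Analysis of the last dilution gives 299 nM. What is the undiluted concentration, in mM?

Overall dilution factor = 2.999 × 4.013 × 12 × 50.13 × 9.996 = 7.24 × 10⁴.
Original = 299 nM × 7.24 × 10⁴ = 2.16 × 10⁷ nM = 21.6 mM.

21.6 mM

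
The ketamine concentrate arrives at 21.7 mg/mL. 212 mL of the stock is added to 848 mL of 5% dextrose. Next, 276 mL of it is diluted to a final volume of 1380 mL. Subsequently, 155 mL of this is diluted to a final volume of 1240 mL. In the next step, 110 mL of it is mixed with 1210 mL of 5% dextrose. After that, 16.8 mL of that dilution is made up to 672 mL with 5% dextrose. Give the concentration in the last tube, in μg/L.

Overall dilution factor = 5 × 5 × 8 × 12 × 40 = 9.60 × 10⁴.
21.7 mg/mL / 9.60 × 10⁴ = 2.26 × 10⁻⁴ mg/mL = 226 μg/L.

226 μg/L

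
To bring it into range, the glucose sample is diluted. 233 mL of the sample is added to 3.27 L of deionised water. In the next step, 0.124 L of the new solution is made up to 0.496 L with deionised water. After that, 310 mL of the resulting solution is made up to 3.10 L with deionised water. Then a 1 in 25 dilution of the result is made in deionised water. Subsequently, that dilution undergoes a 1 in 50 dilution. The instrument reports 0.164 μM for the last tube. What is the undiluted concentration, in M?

Overall dilution factor = 15.03 × 4 × 10 × 25 × 50 = 7.52 × 10⁵.
Original = 0.164 μM × 7.52 × 10⁵ = 1.23 × 10⁵ μM = 0.123 M.

0.123 M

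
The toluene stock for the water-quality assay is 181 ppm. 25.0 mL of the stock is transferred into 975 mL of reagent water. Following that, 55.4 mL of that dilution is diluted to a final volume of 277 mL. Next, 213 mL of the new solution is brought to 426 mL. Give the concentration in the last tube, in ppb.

Overall dilution factor = 40 × 5 × 2 = 400.
181 ppm / 400 = 0.453 ppm = 452 ppb.

452 ppb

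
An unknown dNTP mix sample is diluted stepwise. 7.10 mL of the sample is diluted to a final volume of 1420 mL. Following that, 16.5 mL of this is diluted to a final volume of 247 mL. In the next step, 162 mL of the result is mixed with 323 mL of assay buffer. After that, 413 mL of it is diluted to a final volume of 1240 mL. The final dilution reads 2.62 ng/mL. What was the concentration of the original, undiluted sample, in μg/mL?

70.5 μg/mL

Overall dilution factor = 200 × 14.97 × 2.994 × 3.002 = 2.69 × 10⁴.
Original = 2.62 ng/mL × 2.69 × 10⁴ = 7.05 × 10⁴ ng/mL = 70.5 μg/mL.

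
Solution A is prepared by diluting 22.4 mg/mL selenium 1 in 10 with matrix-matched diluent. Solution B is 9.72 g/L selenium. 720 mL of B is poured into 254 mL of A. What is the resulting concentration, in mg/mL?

7.77 mg/mL

C_A = 22.4 mg/mL / 10 = 2.24 mg/mL.
C_B = 9.72 g/L = 9.72 mg/mL.
C_mix = (C_A·V_A + C_B·V_B)/(V_A + V_B) = (2.24×254 + 9.72×720) / 974.0 = 7.77 mg/mL.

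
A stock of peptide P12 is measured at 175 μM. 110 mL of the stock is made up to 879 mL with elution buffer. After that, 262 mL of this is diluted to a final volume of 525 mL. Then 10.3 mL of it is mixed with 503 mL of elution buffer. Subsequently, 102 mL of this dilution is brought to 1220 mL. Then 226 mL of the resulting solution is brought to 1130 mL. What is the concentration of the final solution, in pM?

Overall dilution factor = 7.991 × 2.004 × 49.83 × 11.96 × 5 = 4.77 × 10⁴.
175 μM / 4.77 × 10⁴ = 3.67 × 10⁻³ μM = 3670 pM.

3670 pM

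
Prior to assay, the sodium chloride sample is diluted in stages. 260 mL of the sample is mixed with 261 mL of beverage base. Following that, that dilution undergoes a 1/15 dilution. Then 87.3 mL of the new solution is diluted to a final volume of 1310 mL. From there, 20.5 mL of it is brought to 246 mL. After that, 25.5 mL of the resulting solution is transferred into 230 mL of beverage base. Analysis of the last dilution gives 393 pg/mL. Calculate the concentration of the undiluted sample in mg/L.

Overall dilution factor = 2.004 × 15 × 15.01 × 12 × 10.02 = 5.42 × 10⁴.
Original = 393 pg/mL × 5.42 × 10⁴ = 2.13 × 10⁷ pg/mL = 21.3 mg/L.

21.3 mg/L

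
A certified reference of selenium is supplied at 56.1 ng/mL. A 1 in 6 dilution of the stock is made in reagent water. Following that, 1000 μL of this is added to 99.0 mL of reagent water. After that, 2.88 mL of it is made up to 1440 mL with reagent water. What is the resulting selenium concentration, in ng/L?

Overall dilution factor = 6 × 100 × 500 = 3.00 × 10⁵.
56.1 ng/mL / 3.00 × 10⁵ = 1.87 × 10⁻⁴ ng/mL = 0.187 ng/L.

0.187 ng/L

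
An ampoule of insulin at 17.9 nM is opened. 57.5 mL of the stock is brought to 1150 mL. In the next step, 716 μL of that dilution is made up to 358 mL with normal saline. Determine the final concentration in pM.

1.79 pM

Overall dilution factor = 20 × 500 = 1.00 × 10⁴.
17.9 nM / 1.00 × 10⁴ = 1.79 × 10⁻³ nM = 1.79 pM.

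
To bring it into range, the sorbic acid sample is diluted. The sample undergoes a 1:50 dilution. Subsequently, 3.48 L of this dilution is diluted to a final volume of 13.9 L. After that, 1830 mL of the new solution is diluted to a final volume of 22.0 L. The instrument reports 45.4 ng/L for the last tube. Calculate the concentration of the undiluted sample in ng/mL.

109 ng/mL

Overall dilution factor = 50 × 3.994 × 12.02 = 2401.
Original = 45.4 ng/L × 2401 = 1.09 × 10⁵ ng/L = 109 ng/mL.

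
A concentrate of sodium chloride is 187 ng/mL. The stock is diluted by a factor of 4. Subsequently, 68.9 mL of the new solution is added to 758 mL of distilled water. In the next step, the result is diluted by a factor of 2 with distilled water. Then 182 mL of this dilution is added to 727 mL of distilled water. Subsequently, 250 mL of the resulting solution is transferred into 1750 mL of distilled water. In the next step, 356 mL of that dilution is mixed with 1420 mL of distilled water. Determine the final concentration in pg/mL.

Overall dilution factor = 4 × 12.00 × 2 × 4.995 × 8 × 4.989 = 1.91 × 10⁴.
187 ng/mL / 1.91 × 10⁴ = 9.77 × 10⁻³ ng/mL = 9.77 pg/mL.

9.77 pg/mL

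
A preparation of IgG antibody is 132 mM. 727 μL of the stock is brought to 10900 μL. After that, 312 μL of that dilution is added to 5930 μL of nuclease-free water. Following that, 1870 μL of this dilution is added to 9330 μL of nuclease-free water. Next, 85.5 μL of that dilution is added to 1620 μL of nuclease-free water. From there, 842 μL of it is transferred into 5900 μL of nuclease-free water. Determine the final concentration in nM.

460 nM

Overall dilution factor = 14.99 × 20.01 × 5.989 × 19.95 × 8.007 = 2.87 × 10⁵.
132 mM / 2.87 × 10⁵ = 4.60 × 10⁻⁴ mM = 460 nM.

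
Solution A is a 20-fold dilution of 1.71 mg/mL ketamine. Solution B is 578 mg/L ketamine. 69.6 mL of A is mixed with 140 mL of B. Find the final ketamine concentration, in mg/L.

C_A = 1.71 mg/mL / 20 = 0.0855 mg/mL.
C_B = 578 mg/L = 0.578 mg/mL.
C_mix = (C_A·V_A + C_B·V_B)/(V_A + V_B) = (0.0855×69.6 + 0.578×140) / 209.6 = 0.414 mg/mL = 414 mg/L.

414 mg/L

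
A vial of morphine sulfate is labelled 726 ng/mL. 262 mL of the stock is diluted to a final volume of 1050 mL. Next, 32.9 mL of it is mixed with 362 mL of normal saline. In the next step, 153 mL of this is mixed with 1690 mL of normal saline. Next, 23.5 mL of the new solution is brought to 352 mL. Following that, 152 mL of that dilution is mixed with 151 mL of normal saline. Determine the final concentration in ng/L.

42.0 ng/L

Overall dilution factor = 4.008 × 12.00 × 12.05 × 14.98 × 1.993 = 1.73 × 10⁴.
726 ng/mL / 1.73 × 10⁴ = 0.0420 ng/mL = 42.0 ng/L.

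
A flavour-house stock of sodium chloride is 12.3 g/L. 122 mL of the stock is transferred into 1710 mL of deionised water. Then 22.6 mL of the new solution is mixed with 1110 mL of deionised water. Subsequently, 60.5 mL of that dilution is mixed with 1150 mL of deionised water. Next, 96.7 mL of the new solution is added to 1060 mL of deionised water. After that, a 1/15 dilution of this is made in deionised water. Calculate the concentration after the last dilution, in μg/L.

Overall dilution factor = 15.02 × 50.12 × 20.01 × 11.96 × 15 = 2.70 × 10⁶.
12.3 g/L / 2.70 × 10⁶ = 4.55 × 10⁻⁶ g/L = 4.55 μg/L.

4.55 μg/L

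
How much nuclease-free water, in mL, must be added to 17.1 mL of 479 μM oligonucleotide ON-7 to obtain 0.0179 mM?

440 mL

0.0179 mM = 17.9 μM.
V₂ = C₁V₁/C₂ = 479 × 17.1 / 17.9 = 458 mL.
Diluent to add = V₂ − V₁ = 458 − 17.1 = 440 mL.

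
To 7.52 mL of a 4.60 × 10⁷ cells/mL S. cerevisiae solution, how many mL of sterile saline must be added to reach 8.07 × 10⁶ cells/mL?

V₂ = C₁V₁/C₂ = 4.60 × 10⁷ × 7.52 / 8.07 × 10⁶ = 42.9 mL.
Diluent to add = V₂ − V₁ = 42.9 − 7.52 = 35.3 mL.

35.3 mL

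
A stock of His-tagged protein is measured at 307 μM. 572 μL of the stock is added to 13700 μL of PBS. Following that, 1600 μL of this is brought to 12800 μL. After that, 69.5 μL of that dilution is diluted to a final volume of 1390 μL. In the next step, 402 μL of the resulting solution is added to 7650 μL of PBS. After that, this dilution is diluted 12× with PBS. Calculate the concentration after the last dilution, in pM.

320 pM

Overall dilution factor = 24.95 × 8 × 20 × 20.03 × 12 = 9.60 × 10⁵.
307 μM / 9.60 × 10⁵ = 3.20 × 10⁻⁴ μM = 320 pM.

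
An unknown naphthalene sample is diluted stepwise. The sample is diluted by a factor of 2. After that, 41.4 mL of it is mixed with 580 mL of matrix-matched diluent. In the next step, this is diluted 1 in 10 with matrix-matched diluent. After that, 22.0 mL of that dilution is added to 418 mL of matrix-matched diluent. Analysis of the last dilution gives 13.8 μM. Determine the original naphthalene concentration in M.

0.0829 M

Overall dilution factor = 2 × 15.01 × 10 × 20 = 6004.
Original = 13.8 μM × 6004 = 8.29 × 10⁴ μM = 0.0829 M.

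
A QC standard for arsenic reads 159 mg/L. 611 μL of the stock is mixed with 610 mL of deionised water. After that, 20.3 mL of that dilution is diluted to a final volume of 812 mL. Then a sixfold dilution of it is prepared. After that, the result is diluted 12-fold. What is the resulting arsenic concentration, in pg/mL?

55.2 pg/mL

Overall dilution factor = 999.4 × 40 × 6 × 12 = 2.88 × 10⁶.
159 mg/L / 2.88 × 10⁶ = 5.52 × 10⁻⁵ mg/L = 55.2 pg/mL.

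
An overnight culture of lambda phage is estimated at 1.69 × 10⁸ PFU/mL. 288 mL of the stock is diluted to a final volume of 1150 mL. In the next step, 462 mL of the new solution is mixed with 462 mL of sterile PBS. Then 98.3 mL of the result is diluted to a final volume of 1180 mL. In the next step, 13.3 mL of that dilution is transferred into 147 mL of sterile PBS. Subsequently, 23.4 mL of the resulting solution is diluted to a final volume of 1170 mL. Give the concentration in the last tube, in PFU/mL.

2930 PFU/mL

Overall dilution factor = 3.993 × 2 × 12.00 × 12.05 × 50 = 5.78 × 10⁴.
1.69 × 10⁸ PFU/mL / 5.78 × 10⁴ = 2930 PFU/mL.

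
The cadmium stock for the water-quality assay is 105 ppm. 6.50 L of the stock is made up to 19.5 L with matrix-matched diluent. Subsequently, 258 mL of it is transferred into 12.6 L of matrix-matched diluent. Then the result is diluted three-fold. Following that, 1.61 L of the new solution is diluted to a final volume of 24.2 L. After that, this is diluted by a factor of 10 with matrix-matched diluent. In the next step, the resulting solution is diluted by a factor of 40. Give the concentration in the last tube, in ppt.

38.9 ppt

Overall dilution factor = 3 × 49.84 × 3 × 15.03 × 10 × 40 = 2.70 × 10⁶.
105 ppm / 2.70 × 10⁶ = 3.89 × 10⁻⁵ ppm = 38.9 ppt.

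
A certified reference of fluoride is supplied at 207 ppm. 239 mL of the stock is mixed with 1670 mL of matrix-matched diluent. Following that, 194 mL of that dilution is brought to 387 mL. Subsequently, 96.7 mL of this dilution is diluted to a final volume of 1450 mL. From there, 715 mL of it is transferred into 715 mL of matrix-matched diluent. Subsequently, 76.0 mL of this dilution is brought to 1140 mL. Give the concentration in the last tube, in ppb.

Overall dilution factor = 7.987 × 1.995 × 14.99 × 2 × 15 = 7168.
207 ppm / 7168 = 0.0289 ppm = 28.9 ppb.

28.9 ppb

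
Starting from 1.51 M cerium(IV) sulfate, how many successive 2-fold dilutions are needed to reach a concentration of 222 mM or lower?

Need 2ⁿ ≥ 6.80, so n ≥ log(6.80)/log(2) = 2.77.
Minimum whole steps: n = 3.

3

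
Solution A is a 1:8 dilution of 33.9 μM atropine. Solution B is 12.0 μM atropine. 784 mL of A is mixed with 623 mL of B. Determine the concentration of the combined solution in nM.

7670 nM

C_A = 33.9 μM / 8 = 4.24 μM.
C_mix = (C_A·V_A + C_B·V_B)/(V_A + V_B) = (4.24×784 + 12.0×623) / 1407 = 7.67 μM = 7670 nM.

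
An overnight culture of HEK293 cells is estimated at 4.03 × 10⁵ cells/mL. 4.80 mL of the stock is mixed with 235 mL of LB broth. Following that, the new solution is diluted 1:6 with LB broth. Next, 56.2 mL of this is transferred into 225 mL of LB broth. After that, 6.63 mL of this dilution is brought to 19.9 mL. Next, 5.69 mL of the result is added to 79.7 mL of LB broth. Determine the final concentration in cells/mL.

Overall dilution factor = 49.96 × 6 × 5.004 × 3.002 × 15.01 = 6.76 × 10⁴.
4.03 × 10⁵ cells/mL / 6.76 × 10⁴ = 5.97 cells/mL.

5.97 cells/mL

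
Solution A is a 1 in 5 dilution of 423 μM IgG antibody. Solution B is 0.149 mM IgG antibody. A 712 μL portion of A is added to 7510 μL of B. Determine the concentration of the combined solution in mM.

C_A = 423 μM / 5 = 84.6 μM.
C_B = 0.149 mM = 149 μM.
C_mix = (C_A·V_A + C_B·V_B)/(V_A + V_B) = (84.6×712 + 149×7510) / 8222 = 143 μM = 0.143 mM.

0.143 mM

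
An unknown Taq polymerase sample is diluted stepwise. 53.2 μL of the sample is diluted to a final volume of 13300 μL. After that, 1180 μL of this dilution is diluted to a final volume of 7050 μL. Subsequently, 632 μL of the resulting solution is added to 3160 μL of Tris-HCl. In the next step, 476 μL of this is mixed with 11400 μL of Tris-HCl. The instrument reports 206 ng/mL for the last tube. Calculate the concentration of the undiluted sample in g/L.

46.1 g/L

Overall dilution factor = 250 × 5.975 × 6 × 24.95 = 2.24 × 10⁵.
Original = 206 ng/mL × 2.24 × 10⁵ = 4.61 × 10⁷ ng/mL = 46.1 g/L.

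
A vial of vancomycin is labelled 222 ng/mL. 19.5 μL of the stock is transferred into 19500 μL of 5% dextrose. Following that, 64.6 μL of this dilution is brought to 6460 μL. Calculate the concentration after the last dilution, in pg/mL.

Overall dilution factor = 1001 × 100 = 1.00 × 10⁵.
222 ng/mL / 1.00 × 10⁵ = 2.22 × 10⁻³ ng/mL = 2.22 pg/mL.

2.22 pg/mL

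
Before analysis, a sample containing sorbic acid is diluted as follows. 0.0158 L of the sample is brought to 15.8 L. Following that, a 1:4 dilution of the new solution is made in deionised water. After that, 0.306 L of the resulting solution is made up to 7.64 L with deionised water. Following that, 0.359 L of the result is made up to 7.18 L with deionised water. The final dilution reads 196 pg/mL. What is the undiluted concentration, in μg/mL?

Overall dilution factor = 1000 × 4 × 24.97 × 20 = 2.00 × 10⁶.
Original = 196 pg/mL × 2.00 × 10⁶ = 3.91 × 10⁸ pg/mL = 391 μg/mL.

391 μg/mL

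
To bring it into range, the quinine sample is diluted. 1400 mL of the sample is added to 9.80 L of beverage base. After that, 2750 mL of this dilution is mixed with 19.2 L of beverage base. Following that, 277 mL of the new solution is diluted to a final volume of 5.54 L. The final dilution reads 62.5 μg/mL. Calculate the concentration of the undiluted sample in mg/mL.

79.8 mg/mL

Overall dilution factor = 8 × 7.982 × 20 = 1277.
Original = 62.5 μg/mL × 1277 = 7.98 × 10⁴ μg/mL = 79.8 mg/mL.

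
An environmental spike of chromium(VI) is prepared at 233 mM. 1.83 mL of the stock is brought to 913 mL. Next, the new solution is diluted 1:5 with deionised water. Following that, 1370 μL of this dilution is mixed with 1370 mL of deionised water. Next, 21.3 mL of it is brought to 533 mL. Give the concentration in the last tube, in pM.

Overall dilution factor = 498.9 × 5 × 1001 × 25.02 = 6.25 × 10⁷.
233 mM / 6.25 × 10⁷ = 3.73 × 10⁻⁶ mM = 3730 pM.

3730 pM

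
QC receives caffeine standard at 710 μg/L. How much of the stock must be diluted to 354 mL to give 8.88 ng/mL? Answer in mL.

4.43 mL

8.88 ng/mL = 8.88 μg/L.
V₁ = C₂V₂/C₁ = 8.88 × 354 / 710 = 4.43 mL.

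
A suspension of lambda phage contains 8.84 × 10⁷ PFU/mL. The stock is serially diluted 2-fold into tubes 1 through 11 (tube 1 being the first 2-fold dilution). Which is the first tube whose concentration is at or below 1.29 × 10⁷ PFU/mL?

tube 3

Tube n has concentration 8.84 × 10⁷ PFU/mL / 2ⁿ.
Need 2ⁿ ≥ 8.84 × 10⁷ PFU/mL / 1.29 × 10⁷ PFU/mL = 6.85, so n ≥ 2.78.
First such tube: n = 3.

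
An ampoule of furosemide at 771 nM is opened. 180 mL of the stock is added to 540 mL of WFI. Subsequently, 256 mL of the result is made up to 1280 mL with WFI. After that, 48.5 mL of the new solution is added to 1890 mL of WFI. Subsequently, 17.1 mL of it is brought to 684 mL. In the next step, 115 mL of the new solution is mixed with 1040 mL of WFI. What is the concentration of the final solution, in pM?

Overall dilution factor = 4 × 5 × 39.97 × 40 × 10.04 = 3.21 × 10⁵.
771 nM / 3.21 × 10⁵ = 2.40 × 10⁻³ nM = 2.40 pM.

2.40 pM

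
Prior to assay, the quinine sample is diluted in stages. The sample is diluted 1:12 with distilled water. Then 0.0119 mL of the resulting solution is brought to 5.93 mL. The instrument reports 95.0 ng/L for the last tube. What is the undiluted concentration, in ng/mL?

568 ng/mL

Overall dilution factor = 12 × 498.3 = 5980.
Original = 95.0 ng/L × 5980 = 5.68 × 10⁵ ng/L = 568 ng/mL.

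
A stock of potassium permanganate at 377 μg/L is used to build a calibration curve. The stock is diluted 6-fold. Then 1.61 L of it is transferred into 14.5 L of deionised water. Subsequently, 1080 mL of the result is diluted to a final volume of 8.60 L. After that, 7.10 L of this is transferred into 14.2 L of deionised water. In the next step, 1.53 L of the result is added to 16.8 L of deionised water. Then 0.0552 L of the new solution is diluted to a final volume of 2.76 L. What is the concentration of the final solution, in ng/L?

Overall dilution factor = 6 × 10.01 × 7.963 × 3 × 11.98 × 50 = 8.59 × 10⁵.
377 μg/L / 8.59 × 10⁵ = 4.39 × 10⁻⁴ μg/L = 0.439 ng/L.

0.439 ng/L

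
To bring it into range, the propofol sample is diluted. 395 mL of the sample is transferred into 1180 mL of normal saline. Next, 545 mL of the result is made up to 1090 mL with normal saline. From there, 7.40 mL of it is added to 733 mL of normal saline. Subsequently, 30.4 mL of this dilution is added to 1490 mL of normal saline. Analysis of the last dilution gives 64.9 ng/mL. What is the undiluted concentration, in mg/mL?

Overall dilution factor = 3.987 × 2 × 100.1 × 50.01 = 3.99 × 10⁴.
Original = 64.9 ng/mL × 3.99 × 10⁴ = 2.59 × 10⁶ ng/mL = 2.59 mg/mL.

2.59 mg/mL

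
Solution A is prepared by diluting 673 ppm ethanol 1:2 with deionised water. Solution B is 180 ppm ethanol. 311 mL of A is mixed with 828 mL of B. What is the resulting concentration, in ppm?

223 ppm

C_A = 673 ppm / 2 = 336 ppm.
C_mix = (C_A·V_A + C_B·V_B)/(V_A + V_B) = (336×311 + 180×828) / 1139 = 223 ppm.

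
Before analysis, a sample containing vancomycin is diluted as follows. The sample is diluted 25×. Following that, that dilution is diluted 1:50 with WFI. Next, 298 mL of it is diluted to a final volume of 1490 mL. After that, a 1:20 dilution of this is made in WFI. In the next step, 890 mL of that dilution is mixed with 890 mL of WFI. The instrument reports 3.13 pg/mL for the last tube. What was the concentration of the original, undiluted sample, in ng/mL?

Overall dilution factor = 25 × 50 × 5 × 20 × 2 = 2.50 × 10⁵.
Original = 3.13 pg/mL × 2.50 × 10⁵ = 7.83 × 10⁵ pg/mL = 782 ng/mL.

782 ng/mL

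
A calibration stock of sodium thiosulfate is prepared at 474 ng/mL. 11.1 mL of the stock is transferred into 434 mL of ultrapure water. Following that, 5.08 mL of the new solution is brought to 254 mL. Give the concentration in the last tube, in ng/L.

236 ng/L

Overall dilution factor = 40.10 × 50 = 2005.
474 ng/mL / 2005 = 0.236 ng/mL = 236 ng/L.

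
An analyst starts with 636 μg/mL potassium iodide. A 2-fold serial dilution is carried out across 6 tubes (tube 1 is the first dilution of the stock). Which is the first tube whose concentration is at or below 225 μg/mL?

tube 2

Tube n has concentration 636 μg/mL / 2ⁿ.
Need 2ⁿ ≥ 636 μg/mL / 225 μg/mL = 2.83, so n ≥ 1.50.
First such tube: n = 2.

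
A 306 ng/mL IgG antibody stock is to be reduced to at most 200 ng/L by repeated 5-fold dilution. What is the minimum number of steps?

5

Need 5ⁿ ≥ 1530, so n ≥ log(1530)/log(5) = 4.56.
Minimum whole steps: n = 5.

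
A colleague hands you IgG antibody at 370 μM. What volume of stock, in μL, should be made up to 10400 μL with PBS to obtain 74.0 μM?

V₁ = C₂V₂/C₁ = 74.0 × 10400 / 370 = 2080 μL.

2080 μL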